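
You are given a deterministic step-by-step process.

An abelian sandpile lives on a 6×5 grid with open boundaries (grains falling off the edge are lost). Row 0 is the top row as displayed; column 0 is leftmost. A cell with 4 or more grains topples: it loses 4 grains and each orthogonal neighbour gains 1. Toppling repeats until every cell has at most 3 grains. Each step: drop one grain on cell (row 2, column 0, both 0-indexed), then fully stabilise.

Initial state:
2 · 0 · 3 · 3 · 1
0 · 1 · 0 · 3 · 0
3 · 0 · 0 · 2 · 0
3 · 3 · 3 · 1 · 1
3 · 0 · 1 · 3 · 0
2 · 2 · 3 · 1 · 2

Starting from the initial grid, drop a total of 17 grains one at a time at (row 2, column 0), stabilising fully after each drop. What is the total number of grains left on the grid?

t=0: 2 · 0 · 3 · 3 · 1
0 · 1 · 0 · 3 · 0
3 · 0 · 0 · 2 · 0
3 · 3 · 3 · 1 · 1
3 · 0 · 1 · 3 · 0
2 · 2 · 3 · 1 · 2
t=1: 2 · 0 · 3 · 3 · 1
1 · 1 · 0 · 3 · 0
1 · 2 · 1 · 2 · 0
2 · 1 · 0 · 2 · 1
0 · 2 · 2 · 3 · 0
3 · 2 · 3 · 1 · 2
t=2: 2 · 0 · 3 · 3 · 1
1 · 1 · 0 · 3 · 0
2 · 2 · 1 · 2 · 0
2 · 1 · 0 · 2 · 1
0 · 2 · 2 · 3 · 0
3 · 2 · 3 · 1 · 2
t=3: 2 · 0 · 3 · 3 · 1
1 · 1 · 0 · 3 · 0
3 · 2 · 1 · 2 · 0
2 · 1 · 0 · 2 · 1
0 · 2 · 2 · 3 · 0
3 · 2 · 3 · 1 · 2
t=4: 2 · 0 · 3 · 3 · 1
2 · 1 · 0 · 3 · 0
0 · 3 · 1 · 2 · 0
3 · 1 · 0 · 2 · 1
0 · 2 · 2 · 3 · 0
3 · 2 · 3 · 1 · 2
t=5: 2 · 0 · 3 · 3 · 1
2 · 1 · 0 · 3 · 0
1 · 3 · 1 · 2 · 0
3 · 1 · 0 · 2 · 1
0 · 2 · 2 · 3 · 0
3 · 2 · 3 · 1 · 2
t=6: 2 · 0 · 3 · 3 · 1
2 · 1 · 0 · 3 · 0
2 · 3 · 1 · 2 · 0
3 · 1 · 0 · 2 · 1
0 · 2 · 2 · 3 · 0
3 · 2 · 3 · 1 · 2
t=7: 2 · 0 · 3 · 3 · 1
2 · 1 · 0 · 3 · 0
3 · 3 · 1 · 2 · 0
3 · 1 · 0 · 2 · 1
0 · 2 · 2 · 3 · 0
3 · 2 · 3 · 1 · 2
t=8: 2 · 0 · 3 · 3 · 1
3 · 2 · 0 · 3 · 0
2 · 0 · 2 · 2 · 0
0 · 3 · 0 · 2 · 1
1 · 2 · 2 · 3 · 0
3 · 2 · 3 · 1 · 2
t=9: 2 · 0 · 3 · 3 · 1
3 · 2 · 0 · 3 · 0
3 · 0 · 2 · 2 · 0
0 · 3 · 0 · 2 · 1
1 · 2 · 2 · 3 · 0
3 · 2 · 3 · 1 · 2
t=10: 3 · 0 · 3 · 3 · 1
0 · 3 · 0 · 3 · 0
1 · 1 · 2 · 2 · 0
1 · 3 · 0 · 2 · 1
1 · 2 · 2 · 3 · 0
3 · 2 · 3 · 1 · 2
t=11: 3 · 0 · 3 · 3 · 1
0 · 3 · 0 · 3 · 0
2 · 1 · 2 · 2 · 0
1 · 3 · 0 · 2 · 1
1 · 2 · 2 · 3 · 0
3 · 2 · 3 · 1 · 2
t=12: 3 · 0 · 3 · 3 · 1
0 · 3 · 0 · 3 · 0
3 · 1 · 2 · 2 · 0
1 · 3 · 0 · 2 · 1
1 · 2 · 2 · 3 · 0
3 · 2 · 3 · 1 · 2
t=13: 3 · 0 · 3 · 3 · 1
1 · 3 · 0 · 3 · 0
0 · 2 · 2 · 2 · 0
2 · 3 · 0 · 2 · 1
1 · 2 · 2 · 3 · 0
3 · 2 · 3 · 1 · 2
t=14: 3 · 0 · 3 · 3 · 1
1 · 3 · 0 · 3 · 0
1 · 2 · 2 · 2 · 0
2 · 3 · 0 · 2 · 1
1 · 2 · 2 · 3 · 0
3 · 2 · 3 · 1 · 2
t=15: 3 · 0 · 3 · 3 · 1
1 · 3 · 0 · 3 · 0
2 · 2 · 2 · 2 · 0
2 · 3 · 0 · 2 · 1
1 · 2 · 2 · 3 · 0
3 · 2 · 3 · 1 · 2
t=16: 3 · 0 · 3 · 3 · 1
1 · 3 · 0 · 3 · 0
3 · 2 · 2 · 2 · 0
2 · 3 · 0 · 2 · 1
1 · 2 · 2 · 3 · 0
3 · 2 · 3 · 1 · 2
t=17: 3 · 0 · 3 · 3 · 1
2 · 3 · 0 · 3 · 0
0 · 3 · 2 · 2 · 0
3 · 3 · 0 · 2 · 1
1 · 2 · 2 · 3 · 0
3 · 2 · 3 · 1 · 2

53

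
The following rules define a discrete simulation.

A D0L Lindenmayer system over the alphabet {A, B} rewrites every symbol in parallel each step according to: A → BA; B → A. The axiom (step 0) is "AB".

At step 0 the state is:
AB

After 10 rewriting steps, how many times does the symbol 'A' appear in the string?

0) AB
1) BAA
2) ABABA
3) BAABAABA
4) ABABAABABAABA
5) BAABAABABAABAABABAABA
6) ABABAABABAABAABABAABABAABAABABAABA
7) BAABAABABAABAABABAABABAABAABABAABAABABAABABAABAABABAABA
8) ABABAABABAABAABABAABABAABAABABAABAABABAABABAABAABABAABABAABAABABAABAABABAABABAABAABABAABA
9) BAABAABABAABAABABAABABAABAABABAABAABABAABABAABAABABAABABAA…ABAABABAABABAABAABABAABABAABAABABAABAABABAABABAABAABABAABA  (len 144)
10) ABABAABABAABAABABAABABAABAABABAABAABABAABABAABAABABAABABAA…ABAABABAABABAABAABABAABABAABAABABAABAABABAABABAABAABABAABA  (len 233)

144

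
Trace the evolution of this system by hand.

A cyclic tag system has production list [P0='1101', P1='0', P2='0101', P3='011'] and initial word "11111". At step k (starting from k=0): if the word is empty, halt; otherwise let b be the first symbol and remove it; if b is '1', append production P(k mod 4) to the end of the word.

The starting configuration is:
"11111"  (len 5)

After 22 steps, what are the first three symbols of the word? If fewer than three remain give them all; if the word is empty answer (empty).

010

[0] "11111"  (len 5)
[1] "11111101"  (len 8)
[2] "11111010"  (len 8)
[3] "11110100101"  (len 11)
[4] "1110100101011"  (len 13)
[5] "1101001010111101"  (len 16)
[6] "1010010101111010"  (len 16)
[7] "0100101011110100101"  (len 19)
[8] "100101011110100101"  (len 18)
[9] "001010111101001011101"  (len 21)
[10] "01010111101001011101"  (len 20)
[11] "1010111101001011101"  (len 19)
[12] "010111101001011101011"  (len 21)
[13] "10111101001011101011"  (len 20)
[14] "01111010010111010110"  (len 20)
[15] "1111010010111010110"  (len 19)
[16] "111010010111010110011"  (len 21)
[17] "110100101110101100111101"  (len 24)
[18] "101001011101011001111010"  (len 24)
[19] "010010111010110011110100101"  (len 27)
[20] "10010111010110011110100101"  (len 26)
[21] "00101110101100111101001011101"  (len 29)
[22] "0101110101100111101001011101"  (len 28)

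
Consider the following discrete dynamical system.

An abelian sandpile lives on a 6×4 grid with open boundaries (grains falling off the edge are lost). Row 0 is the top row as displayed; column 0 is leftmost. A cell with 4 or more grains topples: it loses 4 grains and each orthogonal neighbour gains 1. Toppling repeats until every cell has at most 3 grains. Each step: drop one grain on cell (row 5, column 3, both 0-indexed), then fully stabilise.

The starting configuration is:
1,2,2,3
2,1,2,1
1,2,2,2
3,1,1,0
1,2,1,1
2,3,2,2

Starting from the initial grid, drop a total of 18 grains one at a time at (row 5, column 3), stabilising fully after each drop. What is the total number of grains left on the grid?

gen 0: 1,2,2,3
2,1,2,1
1,2,2,2
3,1,1,0
1,2,1,1
2,3,2,2
gen 1: 1,2,2,3
2,1,2,1
1,2,2,2
3,1,1,0
1,2,1,1
2,3,2,3
gen 2: 1,2,2,3
2,1,2,1
1,2,2,2
3,1,1,0
1,2,1,2
2,3,3,0
gen 3: 1,2,2,3
2,1,2,1
1,2,2,2
3,1,1,0
1,2,1,2
2,3,3,1
gen 4: 1,2,2,3
2,1,2,1
1,2,2,2
3,1,1,0
1,2,1,2
2,3,3,2
gen 5: 1,2,2,3
2,1,2,1
1,2,2,2
3,1,1,0
1,2,1,2
2,3,3,3
gen 6: 1,2,2,3
2,1,2,1
1,2,2,2
3,1,1,0
1,3,2,3
3,0,1,1
gen 7: 1,2,2,3
2,1,2,1
1,2,2,2
3,1,1,0
1,3,2,3
3,0,1,2
gen 8: 1,2,2,3
2,1,2,1
1,2,2,2
3,1,1,0
1,3,2,3
3,0,1,3
gen 9: 1,2,2,3
2,1,2,1
1,2,2,2
3,1,1,1
1,3,3,0
3,0,2,1
gen 10: 1,2,2,3
2,1,2,1
1,2,2,2
3,1,1,1
1,3,3,0
3,0,2,2
gen 11: 1,2,2,3
2,1,2,1
1,2,2,2
3,1,1,1
1,3,3,0
3,0,2,3
gen 12: 1,2,2,3
2,1,2,1
1,2,2,2
3,1,1,1
1,3,3,1
3,0,3,0
gen 13: 1,2,2,3
2,1,2,1
1,2,2,2
3,1,1,1
1,3,3,1
3,0,3,1
gen 14: 1,2,2,3
2,1,2,1
1,2,2,2
3,1,1,1
1,3,3,1
3,0,3,2
gen 15: 1,2,2,3
2,1,2,1
1,2,2,2
3,1,1,1
1,3,3,1
3,0,3,3
gen 16: 1,2,2,3
2,1,2,1
1,2,2,2
3,2,2,1
2,0,1,3
3,2,1,1
gen 17: 1,2,2,3
2,1,2,1
1,2,2,2
3,2,2,1
2,0,1,3
3,2,1,2
gen 18: 1,2,2,3
2,1,2,1
1,2,2,2
3,2,2,1
2,0,1,3
3,2,1,3

44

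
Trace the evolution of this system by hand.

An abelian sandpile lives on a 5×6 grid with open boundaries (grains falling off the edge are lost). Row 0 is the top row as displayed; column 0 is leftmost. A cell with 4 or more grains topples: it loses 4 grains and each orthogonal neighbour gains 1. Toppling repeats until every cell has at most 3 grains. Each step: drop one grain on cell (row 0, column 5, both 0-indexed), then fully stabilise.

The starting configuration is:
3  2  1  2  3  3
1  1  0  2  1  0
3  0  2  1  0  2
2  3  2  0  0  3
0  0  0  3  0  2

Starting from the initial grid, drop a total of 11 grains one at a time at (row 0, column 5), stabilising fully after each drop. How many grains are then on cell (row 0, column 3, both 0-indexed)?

3

0) 3  2  1  2  3  3
1  1  0  2  1  0
3  0  2  1  0  2
2  3  2  0  0  3
0  0  0  3  0  2
1) 3  2  1  3  0  1
1  1  0  2  2  1
3  0  2  1  0  2
2  3  2  0  0  3
0  0  0  3  0  2
2) 3  2  1  3  0  2
1  1  0  2  2  1
3  0  2  1  0  2
2  3  2  0  0  3
0  0  0  3  0  2
3) 3  2  1  3  0  3
1  1  0  2  2  1
3  0  2  1  0  2
2  3  2  0  0  3
0  0  0  3  0  2
4) 3  2  1  3  1  0
1  1  0  2  2  2
3  0  2  1  0  2
2  3  2  0  0  3
0  0  0  3  0  2
5) 3  2  1  3  1  1
1  1  0  2  2  2
3  0  2  1  0  2
2  3  2  0  0  3
0  0  0  3  0  2
6) 3  2  1  3  1  2
1  1  0  2  2  2
3  0  2  1  0  2
2  3  2  0  0  3
0  0  0  3  0  2
7) 3  2  1  3  1  3
1  1  0  2  2  2
3  0  2  1  0  2
2  3  2  0  0  3
0  0  0  3  0  2
8) 3  2  1  3  2  0
1  1  0  2  2  3
3  0  2  1  0  2
2  3  2  0  0  3
0  0  0  3  0  2
9) 3  2  1  3  2  1
1  1  0  2  2  3
3  0  2  1  0  2
2  3  2  0  0  3
0  0  0  3  0  2
10) 3  2  1  3  2  2
1  1  0  2  2  3
3  0  2  1  0  2
2  3  2  0  0  3
0  0  0  3  0  2
11) 3  2  1  3  2  3
1  1  0  2  2  3
3  0  2  1  0  2
2  3  2  0  0  3
0  0  0  3  0  2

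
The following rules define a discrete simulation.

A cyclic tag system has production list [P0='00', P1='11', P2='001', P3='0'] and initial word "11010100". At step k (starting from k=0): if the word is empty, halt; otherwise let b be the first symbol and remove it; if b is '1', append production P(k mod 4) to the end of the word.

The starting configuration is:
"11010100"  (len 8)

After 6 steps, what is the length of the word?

9

t=0: "11010100"  (len 8)
t=1: "101010000"  (len 9)
t=2: "0101000011"  (len 10)
t=3: "101000011"  (len 9)
t=4: "010000110"  (len 9)
t=5: "10000110"  (len 8)
t=6: "000011011"  (len 9)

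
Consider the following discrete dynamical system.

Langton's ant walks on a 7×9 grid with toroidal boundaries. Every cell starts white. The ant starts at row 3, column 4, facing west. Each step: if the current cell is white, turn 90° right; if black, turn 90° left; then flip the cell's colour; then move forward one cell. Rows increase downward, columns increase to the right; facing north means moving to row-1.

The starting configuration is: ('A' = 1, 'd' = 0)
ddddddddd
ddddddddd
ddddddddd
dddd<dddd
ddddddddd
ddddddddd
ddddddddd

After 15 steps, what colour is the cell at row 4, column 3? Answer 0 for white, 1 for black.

[0] ddddddddd
ddddddddd
ddddddddd
dddd<dddd
ddddddddd
ddddddddd
ddddddddd
[1] ddddddddd
ddddddddd
dddd^dddd
ddddAdddd
ddddddddd
ddddddddd
ddddddddd
[2] ddddddddd
ddddddddd
ddddA>ddd
ddddAdddd
ddddddddd
ddddddddd
ddddddddd
[3] ddddddddd
ddddddddd
ddddAAddd
ddddAvddd
ddddddddd
ddddddddd
ddddddddd
[4] ddddddddd
ddddddddd
ddddAAddd
dddd<Addd
ddddddddd
ddddddddd
ddddddddd
[5] ddddddddd
ddddddddd
ddddAAddd
dddddAddd
ddddvdddd
ddddddddd
ddddddddd
[6] ddddddddd
ddddddddd
ddddAAddd
dddddAddd
ddd<Adddd
ddddddddd
ddddddddd
[7] ddddddddd
ddddddddd
ddddAAddd
ddd^dAddd
dddAAdddd
ddddddddd
ddddddddd
[8] ddddddddd
ddddddddd
ddddAAddd
dddA>Addd
dddAAdddd
ddddddddd
ddddddddd
[9] ddddddddd
ddddddddd
ddddAAddd
dddAAAddd
dddAvdddd
ddddddddd
ddddddddd
[10] ddddddddd
ddddddddd
ddddAAddd
dddAAAddd
dddAd>ddd
ddddddddd
ddddddddd
[11] ddddddddd
ddddddddd
ddddAAddd
dddAAAddd
dddAdAddd
dddddvddd
ddddddddd
[12] ddddddddd
ddddddddd
ddddAAddd
dddAAAddd
dddAdAddd
dddd<Addd
ddddddddd
[13] ddddddddd
ddddddddd
ddddAAddd
dddAAAddd
dddA^Addd
ddddAAddd
ddddddddd
[14] ddddddddd
ddddddddd
ddddAAddd
dddAAAddd
dddAA>ddd
ddddAAddd
ddddddddd
[15] ddddddddd
ddddddddd
ddddAAddd
dddAA^ddd
dddAAdddd
ddddAAddd
ddddddddd

1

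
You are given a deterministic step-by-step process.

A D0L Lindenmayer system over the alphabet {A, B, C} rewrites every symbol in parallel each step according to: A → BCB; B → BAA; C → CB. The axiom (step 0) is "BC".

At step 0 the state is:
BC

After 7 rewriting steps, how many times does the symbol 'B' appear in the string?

1162

gen 0: BC
gen 1: BAACB
gen 2: BAABCBBCBCBBAA
gen 3: BAABCBBCBBAACBBAABAACBBAACBBAABAABCBBCB
gen 4: BAABCBBCBBAACBBAABAACBBAABAABCBBCBCBBAABAABCBBCBBAABCBBCBCBBAABAABCBBCBCBBAABAABCBBCBBAABCBBCBBAACBBAABAACBBAA
gen 5: BAABCBBCBBAACBBAABAACBBAABAABCBBCBCBBAABAABCBBCBBAABCBBCBC…BBAABAACBBAABAABCBBCBCBBAABAABCBBCBBAABCBBCBCBBAABAABCBBCB  (len 309)
gen 6: BAABCBBCBBAACBBAABAACBBAABAABCBBCBCBBAABAABCBBCBBAABCBBCBC…BCBBAACBBAABAACBBAACBBAABAABCBBCBBAABCBBCBBAACBBAABAACBBAA  (len 870)
gen 7: BAABCBBCBBAACBBAABAACBBAABAABCBBCBCBBAABAABCBBCBBAABCBBCBC…BBAABAACBBAABAABCBBCBCBBAABAABCBBCBBAABCBBCBCBBAABAABCBBCB  (len 2447)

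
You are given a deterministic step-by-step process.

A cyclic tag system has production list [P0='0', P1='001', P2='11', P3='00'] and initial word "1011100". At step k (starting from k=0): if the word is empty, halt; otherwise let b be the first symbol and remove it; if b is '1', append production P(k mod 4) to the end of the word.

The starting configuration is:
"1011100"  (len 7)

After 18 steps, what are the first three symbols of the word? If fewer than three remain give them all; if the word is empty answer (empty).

(empty)

step 0: "1011100"  (len 7)
step 1: "0111000"  (len 7)
step 2: "111000"  (len 6)
step 3: "1100011"  (len 7)
step 4: "10001100"  (len 8)
step 5: "00011000"  (len 8)
step 6: "0011000"  (len 7)
step 7: "011000"  (len 6)
step 8: "11000"  (len 5)
step 9: "10000"  (len 5)
step 10: "0000001"  (len 7)
step 11: "000001"  (len 6)
step 12: "00001"  (len 5)
step 13: "0001"  (len 4)
step 14: "001"  (len 3)
step 15: "01"  (len 2)
step 16: "1"  (len 1)
step 17: "0"  (len 1)
step 18: (halted — word empty)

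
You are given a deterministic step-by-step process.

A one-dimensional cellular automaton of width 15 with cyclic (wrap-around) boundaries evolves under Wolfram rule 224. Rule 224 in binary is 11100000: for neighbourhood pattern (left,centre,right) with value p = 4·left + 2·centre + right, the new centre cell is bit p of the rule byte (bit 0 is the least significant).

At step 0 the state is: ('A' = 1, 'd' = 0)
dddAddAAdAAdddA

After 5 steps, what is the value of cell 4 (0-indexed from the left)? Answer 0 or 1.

gen 0: dddAddAAdAAdddA
gen 1: dddddddAAdAdddd
gen 2: ddddddddAAddddd
gen 3: dddddddddAddddd
gen 4: ddddddddddddddd
gen 5: ddddddddddddddd

0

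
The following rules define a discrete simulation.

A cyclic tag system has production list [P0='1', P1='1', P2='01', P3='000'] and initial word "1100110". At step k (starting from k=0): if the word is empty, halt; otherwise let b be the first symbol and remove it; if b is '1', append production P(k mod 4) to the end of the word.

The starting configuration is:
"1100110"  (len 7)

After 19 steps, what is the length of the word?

k=0  "1100110"  (len 7)
k=1  "1001101"  (len 7)
k=2  "0011011"  (len 7)
k=3  "011011"  (len 6)
k=4  "11011"  (len 5)
k=5  "10111"  (len 5)
k=6  "01111"  (len 5)
k=7  "1111"  (len 4)
k=8  "111000"  (len 6)
k=9  "110001"  (len 6)
k=10  "100011"  (len 6)
k=11  "0001101"  (len 7)
k=12  "001101"  (len 6)
k=13  "01101"  (len 5)
k=14  "1101"  (len 4)
k=15  "10101"  (len 5)
k=16  "0101000"  (len 7)
k=17  "101000"  (len 6)
k=18  "010001"  (len 6)
k=19  "10001"  (len 5)

5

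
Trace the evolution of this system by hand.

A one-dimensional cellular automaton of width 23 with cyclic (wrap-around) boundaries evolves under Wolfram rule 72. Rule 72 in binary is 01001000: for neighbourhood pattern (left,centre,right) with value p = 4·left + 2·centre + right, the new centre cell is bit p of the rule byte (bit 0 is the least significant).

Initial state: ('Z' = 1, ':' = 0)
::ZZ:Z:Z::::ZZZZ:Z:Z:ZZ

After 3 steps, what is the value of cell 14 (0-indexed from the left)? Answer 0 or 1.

k=0  ::ZZ:Z:Z::::ZZZZ:Z:Z:ZZ
k=1  ::ZZ::::::::Z::Z:::::ZZ
k=2  ::ZZ:::::::::::::::::ZZ
k=3  ::ZZ:::::::::::::::::ZZ

0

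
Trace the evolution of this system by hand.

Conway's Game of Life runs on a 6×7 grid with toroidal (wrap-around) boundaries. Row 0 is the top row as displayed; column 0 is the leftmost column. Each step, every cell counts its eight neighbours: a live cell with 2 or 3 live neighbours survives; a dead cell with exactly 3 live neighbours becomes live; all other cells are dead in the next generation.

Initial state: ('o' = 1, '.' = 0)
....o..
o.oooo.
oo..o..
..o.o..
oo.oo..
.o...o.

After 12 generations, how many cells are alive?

16

k=0  ....o..
o.oooo.
oo..o..
..o.o..
oo.oo..
.o...o.
k=1  .oo...o
o.o..oo
o.....o
..o.oo.
oo.ooo.
oooo.o.
k=2  ....o..
..o..o.
o..oo..
..o....
o......
.....o.
k=3  ....oo.
.....o.
.oooo..
.o.o...
.......
.......
k=4  ....oo.
..o..o.
.o.oo..
.o.oo..
.......
.......
k=5  ....oo.
..o..o.
.o...o.
...oo..
.......
.......
k=6  ....oo.
.....oo
..oo.o.
....o..
.......
.......
k=7  ....ooo
...o..o
...o.oo
...oo..
.......
.......
k=8  ....ooo
o..o...
..oo.oo
...ooo.
.......
.....o.
k=9  ....ooo
o.oo...
..o..oo
..oo.oo
.....o.
....ooo
k=10  o......
oooo...
o....o.
..oo...
...o...
.......
k=11  o.o....
o.o....
o...o.o
..ooo..
..oo...
.......
k=12  .......
o..o...
o.o.ooo
.oo.oo.
..o.o..
.ooo...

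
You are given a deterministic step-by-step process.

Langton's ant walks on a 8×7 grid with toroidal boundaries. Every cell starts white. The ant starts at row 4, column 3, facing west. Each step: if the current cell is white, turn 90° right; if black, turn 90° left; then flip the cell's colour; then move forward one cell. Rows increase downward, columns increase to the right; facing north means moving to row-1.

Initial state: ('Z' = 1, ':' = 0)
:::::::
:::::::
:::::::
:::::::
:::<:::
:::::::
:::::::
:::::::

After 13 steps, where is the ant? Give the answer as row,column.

0) :::::::
:::::::
:::::::
:::::::
:::<:::
:::::::
:::::::
:::::::
1) :::::::
:::::::
:::::::
:::^:::
:::Z:::
:::::::
:::::::
:::::::
2) :::::::
:::::::
:::::::
:::Z>::
:::Z:::
:::::::
:::::::
:::::::
3) :::::::
:::::::
:::::::
:::ZZ::
:::Zv::
:::::::
:::::::
:::::::
4) :::::::
:::::::
:::::::
:::ZZ::
:::<Z::
:::::::
:::::::
:::::::
5) :::::::
:::::::
:::::::
:::ZZ::
::::Z::
:::v:::
:::::::
:::::::
6) :::::::
:::::::
:::::::
:::ZZ::
::::Z::
::<Z:::
:::::::
:::::::
7) :::::::
:::::::
:::::::
:::ZZ::
::^:Z::
::ZZ:::
:::::::
:::::::
8) :::::::
:::::::
:::::::
:::ZZ::
::Z>Z::
::ZZ:::
:::::::
:::::::
9) :::::::
:::::::
:::::::
:::ZZ::
::ZZZ::
::Zv:::
:::::::
:::::::
10) :::::::
:::::::
:::::::
:::ZZ::
::ZZZ::
::Z:>::
:::::::
:::::::
11) :::::::
:::::::
:::::::
:::ZZ::
::ZZZ::
::Z:Z::
::::v::
:::::::
12) :::::::
:::::::
:::::::
:::ZZ::
::ZZZ::
::Z:Z::
:::<Z::
:::::::
13) :::::::
:::::::
:::::::
:::ZZ::
::ZZZ::
::Z^Z::
:::ZZ::
:::::::

5,3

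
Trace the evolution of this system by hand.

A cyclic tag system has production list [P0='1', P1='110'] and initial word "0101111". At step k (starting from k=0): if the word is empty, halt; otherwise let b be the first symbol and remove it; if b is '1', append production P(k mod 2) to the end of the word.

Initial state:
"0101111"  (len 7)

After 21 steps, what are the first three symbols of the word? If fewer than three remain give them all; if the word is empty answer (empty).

0) "0101111"  (len 7)
1) "101111"  (len 6)
2) "01111110"  (len 8)
3) "1111110"  (len 7)
4) "111110110"  (len 9)
5) "111101101"  (len 9)
6) "11101101110"  (len 11)
7) "11011011101"  (len 11)
8) "1011011101110"  (len 13)
9) "0110111011101"  (len 13)
10) "110111011101"  (len 12)
11) "101110111011"  (len 12)
12) "01110111011110"  (len 14)
13) "1110111011110"  (len 13)
14) "110111011110110"  (len 15)
15) "101110111101101"  (len 15)
16) "01110111101101110"  (len 17)
17) "1110111101101110"  (len 16)
18) "110111101101110110"  (len 18)
19) "101111011011101101"  (len 18)
20) "01111011011101101110"  (len 20)
21) "1111011011101101110"  (len 19)

111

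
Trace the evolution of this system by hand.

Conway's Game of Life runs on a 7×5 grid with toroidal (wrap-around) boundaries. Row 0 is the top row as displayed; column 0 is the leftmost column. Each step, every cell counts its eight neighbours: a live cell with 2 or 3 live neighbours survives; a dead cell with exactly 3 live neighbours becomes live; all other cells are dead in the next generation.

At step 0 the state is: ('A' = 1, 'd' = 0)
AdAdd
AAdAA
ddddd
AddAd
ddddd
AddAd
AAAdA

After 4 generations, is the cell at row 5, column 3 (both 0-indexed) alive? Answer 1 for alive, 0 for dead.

t=0: AdAdd
AAdAA
ddddd
AddAd
ddddd
AddAd
AAAdA
t=1: ddddd
AAAAA
dAAAd
ddddd
ddddd
AdAAd
ddAdd
t=2: AdddA
AdddA
ddddd
ddAdd
ddddd
dAAAd
dAAAd
t=3: ddAdd
AdddA
ddddd
ddddd
dAdAd
dAdAd
ddddd
t=4: ddddd
ddddd
ddddd
ddddd
ddddd
ddddd
ddAdd

0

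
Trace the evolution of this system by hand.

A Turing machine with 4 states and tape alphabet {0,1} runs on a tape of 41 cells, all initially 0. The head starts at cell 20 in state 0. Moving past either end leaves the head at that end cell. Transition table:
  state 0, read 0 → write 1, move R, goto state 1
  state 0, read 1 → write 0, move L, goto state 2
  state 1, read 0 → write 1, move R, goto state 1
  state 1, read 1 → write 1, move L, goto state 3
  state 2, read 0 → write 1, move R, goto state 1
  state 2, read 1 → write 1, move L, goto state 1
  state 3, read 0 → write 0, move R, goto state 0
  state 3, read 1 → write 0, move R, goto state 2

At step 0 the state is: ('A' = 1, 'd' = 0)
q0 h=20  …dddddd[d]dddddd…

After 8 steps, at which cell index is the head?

gen 0: q0 h=20  …dddddd[d]dddddd…
gen 1: q1 h=21  …dddddA[d]dddddd…
gen 2: q1 h=22  …ddddAA[d]dddddd…
gen 3: q1 h=23  …dddAAA[d]dddddd…
gen 4: q1 h=24  …ddAAAA[d]dddddd…
gen 5: q1 h=25  …dAAAAA[d]dddddd…
gen 6: q1 h=26  …AAAAAA[d]dddddd…
gen 7: q1 h=27  …AAAAAA[d]dddddd…
gen 8: q1 h=28  …AAAAAA[d]dddddd…

28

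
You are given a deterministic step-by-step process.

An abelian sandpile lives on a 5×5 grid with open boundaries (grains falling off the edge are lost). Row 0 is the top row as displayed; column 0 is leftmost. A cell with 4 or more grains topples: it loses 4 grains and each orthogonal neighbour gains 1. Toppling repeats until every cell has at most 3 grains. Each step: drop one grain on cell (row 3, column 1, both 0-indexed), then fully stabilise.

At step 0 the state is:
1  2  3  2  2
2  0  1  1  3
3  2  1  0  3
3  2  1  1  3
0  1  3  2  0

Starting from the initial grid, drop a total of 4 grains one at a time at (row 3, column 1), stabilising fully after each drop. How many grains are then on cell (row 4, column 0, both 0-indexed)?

gen 0: 1  2  3  2  2
2  0  1  1  3
3  2  1  0  3
3  2  1  1  3
0  1  3  2  0
gen 1: 1  2  3  2  2
2  0  1  1  3
3  2  1  0  3
3  3  1  1  3
0  1  3  2  0
gen 2: 1  2  3  2  2
3  1  1  1  3
1  0  2  0  3
1  2  2  1  3
1  2  3  2  0
gen 3: 1  2  3  2  2
3  1  1  1  3
1  0  2  0  3
1  3  2  1  3
1  2  3  2  0
gen 4: 1  2  3  2  2
3  1  1  1  3
1  1  2  0  3
2  0  3  1  3
1  3  3  2  0

1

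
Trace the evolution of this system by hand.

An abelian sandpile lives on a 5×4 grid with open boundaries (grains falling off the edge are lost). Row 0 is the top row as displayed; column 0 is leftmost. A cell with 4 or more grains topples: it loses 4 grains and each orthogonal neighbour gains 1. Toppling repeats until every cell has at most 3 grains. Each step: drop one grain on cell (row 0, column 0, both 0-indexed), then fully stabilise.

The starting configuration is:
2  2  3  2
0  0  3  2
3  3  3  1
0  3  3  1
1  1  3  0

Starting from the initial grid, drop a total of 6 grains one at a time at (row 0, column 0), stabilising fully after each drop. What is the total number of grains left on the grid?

step 0: 2  2  3  2
0  0  3  2
3  3  3  1
0  3  3  1
1  1  3  0
step 1: 3  2  3  2
0  0  3  2
3  3  3  1
0  3  3  1
1  1  3  0
step 2: 0  3  3  2
1  0  3  2
3  3  3  1
0  3  3  1
1  1  3  0
step 3: 1  3  3  2
1  0  3  2
3  3  3  1
0  3  3  1
1  1  3  0
step 4: 2  3  3  2
1  0  3  2
3  3  3  1
0  3  3  1
1  1  3  0
step 5: 3  3  3  2
1  0  3  2
3  3  3  1
0  3  3  1
1  1  3  0
step 6: 1  1  1  3
3  3  1  3
0  2  2  2
2  1  2  2
1  3  0  1

34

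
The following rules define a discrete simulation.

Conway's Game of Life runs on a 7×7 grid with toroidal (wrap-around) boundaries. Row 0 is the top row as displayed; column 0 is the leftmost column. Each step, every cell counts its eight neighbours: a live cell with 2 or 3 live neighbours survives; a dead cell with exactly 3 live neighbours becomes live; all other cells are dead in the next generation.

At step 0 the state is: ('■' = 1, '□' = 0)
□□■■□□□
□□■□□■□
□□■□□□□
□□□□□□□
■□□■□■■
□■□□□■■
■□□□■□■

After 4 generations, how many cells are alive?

17

0) □□■■□□□
□□■□□■□
□□■□□□□
□□□□□□□
■□□■□■■
□■□□□■■
■□□□■□■
1) □■■■■■■
□■■□□□□
□□□□□□□
□□□□□□■
■□□□■■□
□■□□□□□
■■■■■□■
2) □□□□□□■
■■□□■■□
□□□□□□□
□□□□□■■
■□□□□■■
□□□□□□□
□□□□□□■
3) □□□□□□■
■□□□□■■
■□□□■□□
■□□□□■□
■□□□□■□
■□□□□■□
□□□□□□□
4) ■□□□□■■
■□□□□■□
■■□□■□□
■■□□■■□
■■□□■■□
□□□□□□□
□□□□□□■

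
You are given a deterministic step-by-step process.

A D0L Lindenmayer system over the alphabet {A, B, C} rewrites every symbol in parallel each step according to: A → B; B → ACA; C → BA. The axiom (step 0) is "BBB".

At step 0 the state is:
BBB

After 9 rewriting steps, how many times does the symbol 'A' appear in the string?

621

step 0: BBB
step 1: ACAACAACA
step 2: BBABBBABBBAB
step 3: ACAACABACAACAACABACAACAACABACA
step 4: BBABBBABACABBABBBABBBABACABBABBBABBBABACABBAB
step 5: ACAACABACAACAACABACABBABACAACABACAACAACABACAACAACABACABBABACAACABACAACAACABACAACAACABACABBABACAACABACA
step 6: BBABBBABACABBABBBABBBABACABBABACAACABACABBABBBABACABBABBBA…BABBBABBBABACABBABBBABBBABACABBABACAACABACABBABBBABACABBAB  (len 165)
step 7: ACAACABACAACAACABACABBABACAACABACAACAACABACAACAACABACABBAB…CAACABACABBABBBABACABBABACAACABACAACAACABACABBABACAACABACA  (len 351)
step 8: BBABBBABACABBABBBABBBABACABBABACAACABACABBABBBABACABBABBBA…ACABBABBBABACABBABBBABBBABACABBABACAACABACABBABBBABACABBAB  (len 597)
step 9: ACAACABACAACAACABACABBABACAACABACAACAACABACAACAACABACABBAB…CAACABACABBABBBABACABBABACAACABACAACAACABACABBABACAACABACA  (len 1218)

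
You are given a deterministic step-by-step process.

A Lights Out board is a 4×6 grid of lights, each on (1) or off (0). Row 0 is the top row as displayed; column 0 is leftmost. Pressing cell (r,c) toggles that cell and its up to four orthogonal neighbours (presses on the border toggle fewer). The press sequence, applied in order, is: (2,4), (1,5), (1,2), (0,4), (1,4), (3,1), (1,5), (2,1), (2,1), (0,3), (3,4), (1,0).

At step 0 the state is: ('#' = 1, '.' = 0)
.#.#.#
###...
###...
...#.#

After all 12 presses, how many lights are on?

14

step 0: .#.#.#
###...
###...
...#.#
step 1: .#.#.#
###.#.
######
...###
step 2: .#.#..
###..#
#####.
...###
step 3: .###..
#..#.#
##.##.
...###
step 4: .##.##
#..###
##.##.
...###
step 5: .##..#
#.....
##.#..
...###
step 6: .##..#
#.....
#..#..
######
step 7: .##...
#...##
#..#.#
######
step 8: .##...
##..##
.###.#
#.####
step 9: .##...
#...##
#..#.#
######
step 10: .#.##.
#..###
#..#.#
######
step 11: .#.##.
#..###
#..###
###...
step 12: ##.##.
.#.###
...###
###...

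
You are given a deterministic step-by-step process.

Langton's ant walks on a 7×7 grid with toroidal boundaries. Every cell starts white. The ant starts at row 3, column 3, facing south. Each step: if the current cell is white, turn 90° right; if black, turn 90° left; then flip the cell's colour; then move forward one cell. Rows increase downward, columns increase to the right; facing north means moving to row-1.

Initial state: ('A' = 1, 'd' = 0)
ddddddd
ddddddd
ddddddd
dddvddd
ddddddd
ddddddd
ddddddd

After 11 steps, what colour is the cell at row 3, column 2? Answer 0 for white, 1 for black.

1

gen 0: ddddddd
ddddddd
ddddddd
dddvddd
ddddddd
ddddddd
ddddddd
gen 1: ddddddd
ddddddd
ddddddd
dd<Addd
ddddddd
ddddddd
ddddddd
gen 2: ddddddd
ddddddd
dd^dddd
ddAAddd
ddddddd
ddddddd
ddddddd
gen 3: ddddddd
ddddddd
ddA>ddd
ddAAddd
ddddddd
ddddddd
ddddddd
gen 4: ddddddd
ddddddd
ddAAddd
ddAvddd
ddddddd
ddddddd
ddddddd
gen 5: ddddddd
ddddddd
ddAAddd
ddAd>dd
ddddddd
ddddddd
ddddddd
gen 6: ddddddd
ddddddd
ddAAddd
ddAdAdd
ddddvdd
ddddddd
ddddddd
gen 7: ddddddd
ddddddd
ddAAddd
ddAdAdd
ddd<Add
ddddddd
ddddddd
gen 8: ddddddd
ddddddd
ddAAddd
ddA^Add
dddAAdd
ddddddd
ddddddd
gen 9: ddddddd
ddddddd
ddAAddd
ddAA>dd
dddAAdd
ddddddd
ddddddd
gen 10: ddddddd
ddddddd
ddAA^dd
ddAAddd
dddAAdd
ddddddd
ddddddd
gen 11: ddddddd
ddddddd
ddAAA>d
ddAAddd
dddAAdd
ddddddd
ddddddd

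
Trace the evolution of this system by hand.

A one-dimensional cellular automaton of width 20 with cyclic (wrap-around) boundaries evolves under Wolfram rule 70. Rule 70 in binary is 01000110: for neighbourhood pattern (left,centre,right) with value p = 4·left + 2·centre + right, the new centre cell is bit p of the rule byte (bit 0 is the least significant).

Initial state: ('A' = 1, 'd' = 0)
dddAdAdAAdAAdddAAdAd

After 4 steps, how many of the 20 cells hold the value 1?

11

gen 0: dddAdAdAAdAAdddAAdAd
gen 1: ddAAdAddAddAddAdAdAd
gen 2: dAdAdAdAAdAAdAAdAdAd
gen 3: AAdAdAddAddAddAdAdAd
gen 4: dAdAdAdAAdAAdAAdAdAd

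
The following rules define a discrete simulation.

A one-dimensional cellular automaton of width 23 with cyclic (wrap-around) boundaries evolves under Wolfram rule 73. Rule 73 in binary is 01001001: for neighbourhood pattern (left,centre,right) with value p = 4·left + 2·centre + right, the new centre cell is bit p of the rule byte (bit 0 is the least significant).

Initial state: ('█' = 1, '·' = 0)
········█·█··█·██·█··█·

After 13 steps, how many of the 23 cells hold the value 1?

13

step 0: ········█·█··█·██·█··█·
step 1: ███████········██······
step 2: █·····█·██████·██·████·
step 3: ··███···█····█·██·█··█·
step 4: █·█·█·█···██···██······
step 5: ········█·██·█·██·████·
step 6: ███████···██···██·█··█·
step 7: █·····█·█·██·█·██······
step 8: ··███·····██···██·████·
step 9: █·█·█·███·██·█·██·█··█·
step 10: ······█·█·██···██······
step 11: █████·····██·█·██·█████
step 12: ····█·███·██···██·█····
step 13: ███···█·█·██·█·██···███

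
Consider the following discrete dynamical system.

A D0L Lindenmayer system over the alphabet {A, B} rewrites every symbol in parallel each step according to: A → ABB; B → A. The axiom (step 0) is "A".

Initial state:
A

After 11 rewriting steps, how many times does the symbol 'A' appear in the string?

1365

k=0  A
k=1  ABB
k=2  ABBAA
k=3  ABBAAABBABB
k=4  ABBAAABBABBABBAAABBAA
k=5  ABBAAABBABBABBAAABBAAABBAAABBABBABBAAABBABB
k=6  ABBAAABBABBABBAAABBAAABBAAABBABBABBAAABBABBABBAAABBABBABBAAABBAAABBAAABBABBABBAAABBAA
k=7  ABBAAABBABBABBAAABBAAABBAAABBABBABBAAABBABBABBAAABBABBABBA…BABBABBAAABBABBABBAAABBABBABBAAABBAAABBAAABBABBABBAAABBABB  (len 171)
k=8  ABBAAABBABBABBAAABBAAABBAAABBABBABBAAABBABBABBAAABBABBABBA…BBABBABBAAABBABBABBAAABBABBABBAAABBAAABBAAABBABBABBAAABBAA  (len 341)
k=9  ABBAAABBABBABBAAABBAAABBAAABBABBABBAAABBABBABBAAABBABBABBA…BABBABBAAABBABBABBAAABBABBABBAAABBAAABBAAABBABBABBAAABBABB  (len 683)
k=10  ABBAAABBABBABBAAABBAAABBAAABBABBABBAAABBABBABBAAABBABBABBA…BBABBABBAAABBABBABBAAABBABBABBAAABBAAABBAAABBABBABBAAABBAA  (len 1365)
k=11  ABBAAABBABBABBAAABBAAABBAAABBABBABBAAABBABBABBAAABBABBABBA…BABBABBAAABBABBABBAAABBABBABBAAABBAAABBAAABBABBABBAAABBABB  (len 2731)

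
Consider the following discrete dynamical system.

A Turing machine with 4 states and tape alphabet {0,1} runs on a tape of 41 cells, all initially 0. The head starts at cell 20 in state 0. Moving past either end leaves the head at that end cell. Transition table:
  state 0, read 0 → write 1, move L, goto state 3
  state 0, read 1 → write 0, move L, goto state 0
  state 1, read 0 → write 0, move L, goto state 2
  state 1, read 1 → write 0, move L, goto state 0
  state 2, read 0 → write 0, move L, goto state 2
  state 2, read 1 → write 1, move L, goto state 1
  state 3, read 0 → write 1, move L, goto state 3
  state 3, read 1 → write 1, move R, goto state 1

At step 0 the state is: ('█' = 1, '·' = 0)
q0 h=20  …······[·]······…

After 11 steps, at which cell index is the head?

step 0: q0 h=20  …······[·]······…
step 1: q3 h=19  …······[·]█·····…
step 2: q3 h=18  …······[·]██····…
step 3: q3 h=17  …······[·]███···…
step 4: q3 h=16  …······[·]████··…
step 5: q3 h=15  …······[·]█████·…
step 6: q3 h=14  …······[·]██████…
step 7: q3 h=13  …······[·]██████…
step 8: q3 h=12  …······[·]██████…
step 9: q3 h=11  …······[·]██████…
step 10: q3 h=10  …······[·]██████…
step 11: q3 h= 9  …······[·]██████…

9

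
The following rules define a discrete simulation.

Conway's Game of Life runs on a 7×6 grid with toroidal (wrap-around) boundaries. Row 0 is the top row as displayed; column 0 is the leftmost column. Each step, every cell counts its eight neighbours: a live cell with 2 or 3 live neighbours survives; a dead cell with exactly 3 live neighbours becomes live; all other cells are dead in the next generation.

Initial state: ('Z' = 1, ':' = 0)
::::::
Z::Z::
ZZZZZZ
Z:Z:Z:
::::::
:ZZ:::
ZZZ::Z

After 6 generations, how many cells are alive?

step 0: ::::::
Z::Z::
ZZZZZZ
Z:Z:Z:
::::::
:ZZ:::
ZZZ::Z
step 1: ::Z::Z
Z::Z::
::::::
Z:Z:Z:
::ZZ::
::Z:::
Z:Z:::
step 2: Z:ZZ:Z
::::::
:Z:Z:Z
:ZZ:::
::Z:::
::Z:::
::ZZ::
step 3: :ZZZZ:
:Z:Z:Z
ZZ::::
ZZ:Z::
::ZZ::
:ZZ:::
::::Z:
step 4: ZZ:::Z
:::Z:Z
::::ZZ
Z::Z::
Z::Z::
:ZZ:::
::::Z:
step 5: Z::::Z
::::::
Z::Z:Z
Z::Z::
Z::Z::
:ZZZ::
::Z::Z
step 6: Z::::Z
::::Z:
Z:::ZZ
ZZZZ::
Z::ZZ:
ZZ:ZZ:
::ZZZZ

21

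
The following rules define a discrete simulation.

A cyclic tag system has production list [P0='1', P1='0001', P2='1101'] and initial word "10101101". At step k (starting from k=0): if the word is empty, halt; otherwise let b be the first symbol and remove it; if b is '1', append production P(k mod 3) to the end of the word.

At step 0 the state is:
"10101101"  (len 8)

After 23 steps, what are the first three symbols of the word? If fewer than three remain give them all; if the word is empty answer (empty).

gen 0: "10101101"  (len 8)
gen 1: "01011011"  (len 8)
gen 2: "1011011"  (len 7)
gen 3: "0110111101"  (len 10)
gen 4: "110111101"  (len 9)
gen 5: "101111010001"  (len 12)
gen 6: "011110100011101"  (len 15)
gen 7: "11110100011101"  (len 14)
gen 8: "11101000111010001"  (len 17)
gen 9: "11010001110100011101"  (len 20)
gen 10: "10100011101000111011"  (len 20)
gen 11: "01000111010001110110001"  (len 23)
gen 12: "1000111010001110110001"  (len 22)
gen 13: "0001110100011101100011"  (len 22)
gen 14: "001110100011101100011"  (len 21)
gen 15: "01110100011101100011"  (len 20)
gen 16: "1110100011101100011"  (len 19)
gen 17: "1101000111011000110001"  (len 22)
gen 18: "1010001110110001100011101"  (len 25)
gen 19: "0100011101100011000111011"  (len 25)
gen 20: "100011101100011000111011"  (len 24)
gen 21: "000111011000110001110111101"  (len 27)
gen 22: "00111011000110001110111101"  (len 26)
gen 23: "0111011000110001110111101"  (len 25)

011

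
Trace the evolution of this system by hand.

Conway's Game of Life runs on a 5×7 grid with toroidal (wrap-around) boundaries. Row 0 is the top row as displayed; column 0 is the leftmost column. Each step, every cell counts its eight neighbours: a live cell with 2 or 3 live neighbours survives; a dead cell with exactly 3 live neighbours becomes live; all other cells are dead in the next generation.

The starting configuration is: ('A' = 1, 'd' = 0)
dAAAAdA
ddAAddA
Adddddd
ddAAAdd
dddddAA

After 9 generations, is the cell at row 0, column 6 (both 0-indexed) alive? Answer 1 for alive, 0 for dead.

[0] dAAAAdA
ddAAddA
Adddddd
ddAAAdd
dddddAA
[1] dAddAdA
ddddAAA
dAddAdd
dddAAAA
AAddddA
[2] dAddAdd
dddAAdA
Adddddd
dAAAAdA
dAAAddd
[3] AAddAAd
AddAAAd
AAddddA
ddddAdd
dddddAd
[4] AAdAddd
ddAAddd
AAdAddA
AddddAA
dddddAA
[5] AAdAAdA
dddAAdA
dAdAAAd
dAddAdd
dAddAAd
[6] dAddddA
dAddddA
Adddddd
AAddddd
dAddddA
[7] dAAddAA
dAddddA
ddddddA
dAddddA
dAAdddA
[8] dddddAA
dAAdddA
dddddAA
dAAddAA
ddddddA
[9] dddddAA
ddddddd
ddddddd
ddddddd
ddddddd

1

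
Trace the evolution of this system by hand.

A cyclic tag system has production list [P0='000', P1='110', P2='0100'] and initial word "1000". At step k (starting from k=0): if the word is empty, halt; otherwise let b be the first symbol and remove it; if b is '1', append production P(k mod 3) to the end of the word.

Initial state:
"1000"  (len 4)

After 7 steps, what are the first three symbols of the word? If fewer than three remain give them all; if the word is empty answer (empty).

(empty)

gen 0: "1000"  (len 4)
gen 1: "000000"  (len 6)
gen 2: "00000"  (len 5)
gen 3: "0000"  (len 4)
gen 4: "000"  (len 3)
gen 5: "00"  (len 2)
gen 6: "0"  (len 1)
gen 7: (halted — word empty)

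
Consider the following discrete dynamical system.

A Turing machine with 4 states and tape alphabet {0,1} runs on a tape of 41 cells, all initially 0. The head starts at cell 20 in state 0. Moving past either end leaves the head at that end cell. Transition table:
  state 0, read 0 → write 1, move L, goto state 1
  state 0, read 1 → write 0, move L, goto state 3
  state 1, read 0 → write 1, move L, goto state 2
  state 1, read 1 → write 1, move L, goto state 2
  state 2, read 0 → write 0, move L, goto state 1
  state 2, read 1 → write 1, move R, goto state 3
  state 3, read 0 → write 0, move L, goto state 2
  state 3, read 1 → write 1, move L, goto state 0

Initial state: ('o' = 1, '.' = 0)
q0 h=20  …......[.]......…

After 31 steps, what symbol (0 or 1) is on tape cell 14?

t=0: q0 h=20  …......[.]......…
t=1: q1 h=19  …......[.]o.....…
t=2: q2 h=18  …......[.]oo....…
t=3: q1 h=17  …......[.].oo...…
t=4: q2 h=16  …......[.]o.oo..…
t=5: q1 h=15  …......[.].o.oo.…
t=6: q2 h=14  …......[.]o.o.oo…
t=7: q1 h=13  …......[.].o.o.o…
t=8: q2 h=12  …......[.]o.o.o.…
t=9: q1 h=11  …......[.].o.o.o…
t=10: q2 h=10  …......[.]o.o.o.…
t=11: q1 h= 9  …......[.].o.o.o…
t=12: q2 h= 8  …......[.]o.o.o.…
t=13: q1 h= 7  …......[.].o.o.o…
t=14: q2 h= 6  |......[.]o.o.o.…
t=15: q1 h= 5  |.....[.].o.o.o…
t=16: q2 h= 4  |....[.]o.o.o.…
t=17: q1 h= 3  |...[.].o.o.o…
t=18: q2 h= 2  |..[.]o.o.o.…
t=19: q1 h= 1  |.[.].o.o.o…
t=20: q2 h= 0  |[.]o.o.o.…
t=21: q1 h= 0  |[.]o.o.o.…
t=22: q2 h= 0  |[o]o.o.o.…
t=23: q3 h= 1  |o[o].o.o.o…
t=24: q0 h= 0  |[o]o.o.o.…
t=25: q3 h= 0  |[.]o.o.o.…
t=26: q2 h= 0  |[.]o.o.o.…
t=27: q1 h= 0  |[.]o.o.o.…
t=28: q2 h= 0  |[o]o.o.o.…
t=29: q3 h= 1  |o[o].o.o.o…
t=30: q0 h= 0  |[o]o.o.o.…
t=31: q3 h= 0  |[.]o.o.o.…

0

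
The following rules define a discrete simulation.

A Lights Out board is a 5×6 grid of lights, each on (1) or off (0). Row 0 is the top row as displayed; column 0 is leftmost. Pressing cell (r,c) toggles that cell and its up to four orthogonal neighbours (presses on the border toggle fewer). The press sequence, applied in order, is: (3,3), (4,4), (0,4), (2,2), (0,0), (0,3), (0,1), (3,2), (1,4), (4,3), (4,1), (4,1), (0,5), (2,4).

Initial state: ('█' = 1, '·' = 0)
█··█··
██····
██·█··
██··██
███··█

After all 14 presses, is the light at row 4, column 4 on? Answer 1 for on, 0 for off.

0

0) █··█··
██····
██·█··
██··██
███··█
1) █··█··
██····
██····
████·█
████·█
2) █··█··
██····
██····
██████
███·█·
3) █···██
██··█·
██····
██████
███·█·
4) █···██
███·█·
█·██··
██·███
███·█·
5) ·█··██
·██·█·
█·██··
██·███
███·█·
6) ·███·█
·████·
█·██··
██·███
███·█·
7) █··█·█
··███·
█·██··
██·███
███·█·
8) █··█·█
··███·
█··█··
█·█·██
██··█·
9) █··███
··█··█
█··██·
█·█·██
██··█·
10) █··███
··█··█
█··██·
█·████
████··
11) █··███
··█··█
█··██·
██████
···█··
12) █··███
··█··█
█··██·
█·████
████··
13) █··█··
··█···
█··██·
█·████
████··
14) █··█··
··█·█·
█····█
█·██·█
████··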